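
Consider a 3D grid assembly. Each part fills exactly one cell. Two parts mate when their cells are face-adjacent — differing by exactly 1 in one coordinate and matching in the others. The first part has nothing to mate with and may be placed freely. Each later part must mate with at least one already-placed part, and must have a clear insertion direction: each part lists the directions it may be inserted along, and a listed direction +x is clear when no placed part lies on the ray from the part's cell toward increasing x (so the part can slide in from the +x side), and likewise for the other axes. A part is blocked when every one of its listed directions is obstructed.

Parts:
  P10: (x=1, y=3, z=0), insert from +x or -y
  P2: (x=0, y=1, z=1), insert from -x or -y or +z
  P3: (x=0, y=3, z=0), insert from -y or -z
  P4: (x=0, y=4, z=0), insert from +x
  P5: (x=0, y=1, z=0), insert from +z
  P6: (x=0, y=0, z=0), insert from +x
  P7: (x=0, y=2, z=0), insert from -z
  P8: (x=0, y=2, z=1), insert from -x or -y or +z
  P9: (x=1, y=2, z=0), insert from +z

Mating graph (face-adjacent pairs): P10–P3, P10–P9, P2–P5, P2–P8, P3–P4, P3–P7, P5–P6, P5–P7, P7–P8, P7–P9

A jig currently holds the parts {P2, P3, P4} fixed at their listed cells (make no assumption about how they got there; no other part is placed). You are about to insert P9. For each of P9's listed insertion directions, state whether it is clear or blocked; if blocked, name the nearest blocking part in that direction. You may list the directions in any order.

+z: ray from P9(1, 2, 0) has no placed part ⇒ clear

+z: clear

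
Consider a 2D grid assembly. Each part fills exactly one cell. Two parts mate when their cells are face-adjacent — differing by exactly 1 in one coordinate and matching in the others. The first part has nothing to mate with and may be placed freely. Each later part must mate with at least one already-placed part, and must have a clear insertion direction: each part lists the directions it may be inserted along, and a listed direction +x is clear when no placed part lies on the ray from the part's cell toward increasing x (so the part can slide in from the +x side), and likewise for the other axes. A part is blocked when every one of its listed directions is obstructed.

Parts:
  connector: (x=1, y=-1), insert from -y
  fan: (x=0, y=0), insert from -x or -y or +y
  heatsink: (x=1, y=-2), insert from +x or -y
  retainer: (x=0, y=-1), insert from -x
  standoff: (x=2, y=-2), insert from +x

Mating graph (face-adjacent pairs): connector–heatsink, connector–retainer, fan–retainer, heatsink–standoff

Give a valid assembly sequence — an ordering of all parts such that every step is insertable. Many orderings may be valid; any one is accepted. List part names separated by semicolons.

connector; retainer; fan; heatsink; standoff

1. connector@(1, -1) [-y clear] — {connector}
2. retainer@(0, -1) [-x clear] — {connector, retainer}
3. fan@(0, 0) [-x clear] — {connector, fan, retainer}
4. heatsink@(1, -2) [+x clear] — {connector, fan, heatsink, retainer}
5. standoff@(2, -2) [+x clear] — {connector, fan, heatsink, retainer, standoff}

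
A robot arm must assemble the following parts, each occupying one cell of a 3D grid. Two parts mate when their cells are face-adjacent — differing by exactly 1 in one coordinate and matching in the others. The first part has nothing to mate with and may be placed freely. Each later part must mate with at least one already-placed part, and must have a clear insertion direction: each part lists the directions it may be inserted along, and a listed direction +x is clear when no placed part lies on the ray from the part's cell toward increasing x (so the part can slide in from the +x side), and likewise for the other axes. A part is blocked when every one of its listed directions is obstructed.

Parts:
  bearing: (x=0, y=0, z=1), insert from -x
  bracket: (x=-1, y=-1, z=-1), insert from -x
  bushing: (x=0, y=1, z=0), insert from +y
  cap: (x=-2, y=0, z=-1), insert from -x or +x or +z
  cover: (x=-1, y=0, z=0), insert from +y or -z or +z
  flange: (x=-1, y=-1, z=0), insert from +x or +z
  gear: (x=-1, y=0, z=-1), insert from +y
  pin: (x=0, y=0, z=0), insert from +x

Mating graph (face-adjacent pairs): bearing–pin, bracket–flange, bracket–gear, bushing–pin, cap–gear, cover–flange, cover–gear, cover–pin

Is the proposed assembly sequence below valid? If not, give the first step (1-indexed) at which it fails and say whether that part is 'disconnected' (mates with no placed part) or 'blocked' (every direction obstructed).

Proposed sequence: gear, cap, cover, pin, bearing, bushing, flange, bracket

Valid

1. gear@(-1, 0, -1) [+y clear] — {gear}
2. cap@(-2, 0, -1) [-x clear] — {cap, gear}
3. cover@(-1, 0, 0) [+y clear] — {cap, cover, gear}
4. pin@(0, 0, 0) [+x clear] — {cap, cover, gear, pin}
5. bearing@(0, 0, 1) [-x clear] — {bearing, cap, cover, gear, pin}
6. bushing@(0, 1, 0) [+y clear] — {bearing, bushing, cap, cover, gear, pin}
7. flange@(-1, -1, 0) [+x clear] — {bearing, bushing, cap, cover, flange, gear, pin}
8. bracket@(-1, -1, -1) [-x clear] — {bearing, bracket, bushing, cap, cover, flange, gear, pin}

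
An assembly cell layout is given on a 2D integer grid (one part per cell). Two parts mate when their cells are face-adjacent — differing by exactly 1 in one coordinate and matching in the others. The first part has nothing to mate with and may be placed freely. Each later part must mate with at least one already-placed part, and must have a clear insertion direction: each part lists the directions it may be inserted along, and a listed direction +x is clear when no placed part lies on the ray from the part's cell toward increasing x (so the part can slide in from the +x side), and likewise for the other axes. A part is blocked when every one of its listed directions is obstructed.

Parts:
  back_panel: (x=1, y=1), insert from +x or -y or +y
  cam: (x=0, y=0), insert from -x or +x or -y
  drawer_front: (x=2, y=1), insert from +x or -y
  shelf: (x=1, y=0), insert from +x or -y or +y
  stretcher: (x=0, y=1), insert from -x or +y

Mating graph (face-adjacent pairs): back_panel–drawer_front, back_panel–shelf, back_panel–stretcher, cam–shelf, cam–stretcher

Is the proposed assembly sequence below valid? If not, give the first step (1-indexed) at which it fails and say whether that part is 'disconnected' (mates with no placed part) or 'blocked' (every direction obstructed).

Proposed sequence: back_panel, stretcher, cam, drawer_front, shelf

Valid

1. back_panel@(1, 1) [+x clear] — {back_panel}
2. stretcher@(0, 1) [-x clear] — {back_panel, stretcher}
3. cam@(0, 0) [-x clear] — {back_panel, cam, stretcher}
4. drawer_front@(2, 1) [+x clear] — {back_panel, cam, drawer_front, stretcher}
5. shelf@(1, 0) [+x clear] — {back_panel, cam, drawer_front, shelf, stretcher}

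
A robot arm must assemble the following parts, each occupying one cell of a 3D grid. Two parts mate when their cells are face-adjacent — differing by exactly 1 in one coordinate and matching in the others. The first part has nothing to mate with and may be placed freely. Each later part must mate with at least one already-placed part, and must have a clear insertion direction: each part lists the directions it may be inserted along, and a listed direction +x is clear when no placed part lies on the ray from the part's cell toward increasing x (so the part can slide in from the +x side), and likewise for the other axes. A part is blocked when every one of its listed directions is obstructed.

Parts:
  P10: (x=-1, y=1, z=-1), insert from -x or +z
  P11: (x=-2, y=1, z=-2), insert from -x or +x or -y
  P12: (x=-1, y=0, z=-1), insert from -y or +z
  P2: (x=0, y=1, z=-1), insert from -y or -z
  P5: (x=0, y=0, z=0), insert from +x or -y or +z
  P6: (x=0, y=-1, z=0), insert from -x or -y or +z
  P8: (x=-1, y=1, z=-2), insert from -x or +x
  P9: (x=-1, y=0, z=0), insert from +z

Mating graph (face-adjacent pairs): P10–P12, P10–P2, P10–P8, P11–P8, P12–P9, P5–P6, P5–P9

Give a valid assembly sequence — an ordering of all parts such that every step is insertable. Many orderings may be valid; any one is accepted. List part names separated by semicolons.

1. P6@(0, -1, 0) [-x clear] — {P6}
2. P5@(0, 0, 0) [+x clear] — {P5, P6}
3. P9@(-1, 0, 0) [+z clear] — {P5, P6, P9}
4. P12@(-1, 0, -1) [-y clear] — {P12, P5, P6, P9}
5. P10@(-1, 1, -1) [-x clear] — {P10, P12, P5, P6, P9}
6. P2@(0, 1, -1) [-y clear] — {P10, P12, P2, P5, P6, P9}
7. P8@(-1, 1, -2) [-x clear] — {P10, P12, P2, P5, P6, P8, P9}
8. P11@(-2, 1, -2) [-x clear] — {P10, P11, P12, P2, P5, P6, P8, P9}

P6; P5; P9; P12; P10; P2; P8; P11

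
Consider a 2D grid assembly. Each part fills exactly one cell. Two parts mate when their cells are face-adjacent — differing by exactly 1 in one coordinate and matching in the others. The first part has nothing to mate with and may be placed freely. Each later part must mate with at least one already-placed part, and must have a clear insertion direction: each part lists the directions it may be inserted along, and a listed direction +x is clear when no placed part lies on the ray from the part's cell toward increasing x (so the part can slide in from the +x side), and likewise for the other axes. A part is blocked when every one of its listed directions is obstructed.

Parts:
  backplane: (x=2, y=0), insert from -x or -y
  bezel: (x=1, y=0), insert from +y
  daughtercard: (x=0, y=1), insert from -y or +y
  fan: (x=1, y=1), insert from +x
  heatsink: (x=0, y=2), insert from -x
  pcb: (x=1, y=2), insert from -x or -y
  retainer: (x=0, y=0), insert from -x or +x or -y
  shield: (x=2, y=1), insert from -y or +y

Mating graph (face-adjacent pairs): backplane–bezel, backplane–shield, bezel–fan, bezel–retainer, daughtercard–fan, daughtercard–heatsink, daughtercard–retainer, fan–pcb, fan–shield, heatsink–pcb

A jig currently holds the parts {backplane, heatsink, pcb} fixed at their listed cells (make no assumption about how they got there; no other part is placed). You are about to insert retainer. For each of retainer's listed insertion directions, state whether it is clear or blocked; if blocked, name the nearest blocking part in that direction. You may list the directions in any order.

-x: ray from retainer(0, 0) has no placed part ⇒ clear
+x: nearest on ray is backplane@(2, 0) ⇒ blocked
-y: ray from retainer(0, 0) has no placed part ⇒ clear

+x: blocked by backplane; -x: clear; -y: clear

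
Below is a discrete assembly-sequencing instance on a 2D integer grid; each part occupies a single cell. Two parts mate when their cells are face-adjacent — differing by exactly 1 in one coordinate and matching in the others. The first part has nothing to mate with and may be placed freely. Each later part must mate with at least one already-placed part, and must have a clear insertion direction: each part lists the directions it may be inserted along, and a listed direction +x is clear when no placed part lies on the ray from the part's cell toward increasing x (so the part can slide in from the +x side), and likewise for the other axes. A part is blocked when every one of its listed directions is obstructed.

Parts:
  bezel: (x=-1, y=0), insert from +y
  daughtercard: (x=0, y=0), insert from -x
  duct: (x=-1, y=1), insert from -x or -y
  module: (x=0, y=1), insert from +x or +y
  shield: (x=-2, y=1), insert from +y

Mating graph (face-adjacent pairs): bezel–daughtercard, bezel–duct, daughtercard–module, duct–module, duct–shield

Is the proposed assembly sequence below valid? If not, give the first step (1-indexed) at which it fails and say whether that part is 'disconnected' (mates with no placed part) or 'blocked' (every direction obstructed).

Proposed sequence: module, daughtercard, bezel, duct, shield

Valid

1. module@(0, 1) [+x clear] — {module}
2. daughtercard@(0, 0) [-x clear] — {daughtercard, module}
3. bezel@(-1, 0) [+y clear] — {bezel, daughtercard, module}
4. duct@(-1, 1) [-x clear] — {bezel, daughtercard, duct, module}
5. shield@(-2, 1) [+y clear] — {bezel, daughtercard, duct, module, shield}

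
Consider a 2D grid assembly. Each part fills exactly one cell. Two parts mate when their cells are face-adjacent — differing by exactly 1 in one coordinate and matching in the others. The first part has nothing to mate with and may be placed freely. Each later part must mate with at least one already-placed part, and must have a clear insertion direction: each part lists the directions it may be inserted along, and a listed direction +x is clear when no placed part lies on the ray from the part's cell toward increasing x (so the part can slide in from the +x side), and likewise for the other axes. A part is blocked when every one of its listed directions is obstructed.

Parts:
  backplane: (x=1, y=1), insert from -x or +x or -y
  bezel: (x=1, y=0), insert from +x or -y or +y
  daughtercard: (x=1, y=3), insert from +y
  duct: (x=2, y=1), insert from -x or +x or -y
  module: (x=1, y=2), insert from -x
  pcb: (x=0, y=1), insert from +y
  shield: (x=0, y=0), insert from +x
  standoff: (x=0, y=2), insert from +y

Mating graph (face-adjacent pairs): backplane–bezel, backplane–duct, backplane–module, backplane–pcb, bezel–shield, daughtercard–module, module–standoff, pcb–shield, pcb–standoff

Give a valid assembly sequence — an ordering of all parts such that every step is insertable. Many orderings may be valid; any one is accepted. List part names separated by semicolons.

duct; backplane; module; daughtercard; pcb; standoff; shield; bezel

1. duct@(2, 1) [-x clear] — {duct}
2. backplane@(1, 1) [-x clear] — {backplane, duct}
3. module@(1, 2) [-x clear] — {backplane, duct, module}
4. daughtercard@(1, 3) [+y clear] — {backplane, daughtercard, duct, module}
5. pcb@(0, 1) [+y clear] — {backplane, daughtercard, duct, module, pcb}
6. standoff@(0, 2) [+y clear] — {backplane, daughtercard, duct, module, pcb, standoff}
7. shield@(0, 0) [+x clear] — {backplane, daughtercard, duct, module, pcb, shield, standoff}
8. bezel@(1, 0) [+x clear] — {backplane, bezel, daughtercard, duct, module, pcb, shield, standoff}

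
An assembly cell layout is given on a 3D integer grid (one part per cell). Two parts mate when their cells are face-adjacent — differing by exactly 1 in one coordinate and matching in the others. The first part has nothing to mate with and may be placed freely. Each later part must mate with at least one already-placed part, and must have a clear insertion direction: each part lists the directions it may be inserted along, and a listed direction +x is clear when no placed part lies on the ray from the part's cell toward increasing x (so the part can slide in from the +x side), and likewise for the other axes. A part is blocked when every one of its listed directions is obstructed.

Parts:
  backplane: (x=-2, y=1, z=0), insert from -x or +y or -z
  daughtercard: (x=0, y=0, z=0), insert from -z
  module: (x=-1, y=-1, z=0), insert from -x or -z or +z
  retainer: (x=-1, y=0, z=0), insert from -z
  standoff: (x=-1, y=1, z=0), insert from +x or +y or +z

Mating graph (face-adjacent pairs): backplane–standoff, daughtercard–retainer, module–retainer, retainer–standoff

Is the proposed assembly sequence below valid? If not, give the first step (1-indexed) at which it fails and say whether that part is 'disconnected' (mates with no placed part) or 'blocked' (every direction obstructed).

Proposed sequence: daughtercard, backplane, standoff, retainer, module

Invalid at step 2 (disconnected)

1. daughtercard@(0, 0, 0) [-z clear] — {daughtercard}
2. backplane@(-2, 1, 0) — no placed neighbour ⇒ disconnected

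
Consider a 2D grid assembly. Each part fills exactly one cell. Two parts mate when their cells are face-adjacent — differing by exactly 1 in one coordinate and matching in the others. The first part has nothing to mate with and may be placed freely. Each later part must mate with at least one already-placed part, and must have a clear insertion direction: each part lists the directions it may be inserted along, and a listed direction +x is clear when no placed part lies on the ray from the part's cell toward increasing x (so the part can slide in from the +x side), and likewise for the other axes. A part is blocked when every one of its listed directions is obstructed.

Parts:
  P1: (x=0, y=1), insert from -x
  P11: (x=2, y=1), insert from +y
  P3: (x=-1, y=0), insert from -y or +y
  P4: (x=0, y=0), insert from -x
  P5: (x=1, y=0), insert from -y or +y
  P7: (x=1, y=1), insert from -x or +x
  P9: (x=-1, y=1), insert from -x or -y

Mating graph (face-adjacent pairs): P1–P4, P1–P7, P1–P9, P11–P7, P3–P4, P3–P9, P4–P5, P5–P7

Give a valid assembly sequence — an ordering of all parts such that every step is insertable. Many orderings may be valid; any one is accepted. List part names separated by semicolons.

1. P1@(0, 1) [-x clear] — {P1}
2. P9@(-1, 1) [-x clear] — {P1, P9}
3. P7@(1, 1) [+x clear] — {P1, P7, P9}
4. P5@(1, 0) [-y clear] — {P1, P5, P7, P9}
5. P11@(2, 1) [+y clear] — {P1, P11, P5, P7, P9}
6. P4@(0, 0) [-x clear] — {P1, P11, P4, P5, P7, P9}
7. P3@(-1, 0) [-y clear] — {P1, P11, P3, P4, P5, P7, P9}

P1; P9; P7; P5; P11; P4; P3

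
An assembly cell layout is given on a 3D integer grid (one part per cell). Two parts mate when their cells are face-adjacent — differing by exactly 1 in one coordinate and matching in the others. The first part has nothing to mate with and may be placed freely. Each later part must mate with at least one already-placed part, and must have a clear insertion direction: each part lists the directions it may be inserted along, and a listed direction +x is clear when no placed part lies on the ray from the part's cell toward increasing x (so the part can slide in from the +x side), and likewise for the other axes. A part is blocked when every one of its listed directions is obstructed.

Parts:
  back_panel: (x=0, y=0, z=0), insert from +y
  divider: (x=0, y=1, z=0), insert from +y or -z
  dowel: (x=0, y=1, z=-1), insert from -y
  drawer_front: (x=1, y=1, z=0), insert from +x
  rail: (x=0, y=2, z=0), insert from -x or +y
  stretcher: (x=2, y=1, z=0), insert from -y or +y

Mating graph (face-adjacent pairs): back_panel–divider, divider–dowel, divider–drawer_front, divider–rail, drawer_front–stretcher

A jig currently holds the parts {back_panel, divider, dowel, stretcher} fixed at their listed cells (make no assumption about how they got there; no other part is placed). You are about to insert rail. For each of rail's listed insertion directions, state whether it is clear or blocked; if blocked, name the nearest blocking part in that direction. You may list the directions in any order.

+y: clear; -x: clear

-x: ray from rail(0, 2, 0) has no placed part ⇒ clear
+y: ray from rail(0, 2, 0) has no placed part ⇒ clear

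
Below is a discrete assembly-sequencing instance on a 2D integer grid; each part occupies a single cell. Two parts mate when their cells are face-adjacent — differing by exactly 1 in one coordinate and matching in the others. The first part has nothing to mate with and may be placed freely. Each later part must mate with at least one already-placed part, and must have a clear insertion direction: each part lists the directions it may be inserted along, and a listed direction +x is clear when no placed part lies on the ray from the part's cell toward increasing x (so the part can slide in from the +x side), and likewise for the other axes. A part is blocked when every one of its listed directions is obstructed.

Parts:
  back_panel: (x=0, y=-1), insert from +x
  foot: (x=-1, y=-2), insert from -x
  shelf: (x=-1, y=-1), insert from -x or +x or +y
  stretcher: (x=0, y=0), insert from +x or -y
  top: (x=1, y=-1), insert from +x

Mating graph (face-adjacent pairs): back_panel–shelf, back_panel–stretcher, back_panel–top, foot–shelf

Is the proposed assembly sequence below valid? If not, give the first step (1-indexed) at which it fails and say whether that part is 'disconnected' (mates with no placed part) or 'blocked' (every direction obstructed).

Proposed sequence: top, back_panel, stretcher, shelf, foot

Invalid at step 2 (blocked)

1. top@(1, -1) [+x clear] — {top}
2. back_panel@(0, -1) — +x all obstructed ⇒ blocked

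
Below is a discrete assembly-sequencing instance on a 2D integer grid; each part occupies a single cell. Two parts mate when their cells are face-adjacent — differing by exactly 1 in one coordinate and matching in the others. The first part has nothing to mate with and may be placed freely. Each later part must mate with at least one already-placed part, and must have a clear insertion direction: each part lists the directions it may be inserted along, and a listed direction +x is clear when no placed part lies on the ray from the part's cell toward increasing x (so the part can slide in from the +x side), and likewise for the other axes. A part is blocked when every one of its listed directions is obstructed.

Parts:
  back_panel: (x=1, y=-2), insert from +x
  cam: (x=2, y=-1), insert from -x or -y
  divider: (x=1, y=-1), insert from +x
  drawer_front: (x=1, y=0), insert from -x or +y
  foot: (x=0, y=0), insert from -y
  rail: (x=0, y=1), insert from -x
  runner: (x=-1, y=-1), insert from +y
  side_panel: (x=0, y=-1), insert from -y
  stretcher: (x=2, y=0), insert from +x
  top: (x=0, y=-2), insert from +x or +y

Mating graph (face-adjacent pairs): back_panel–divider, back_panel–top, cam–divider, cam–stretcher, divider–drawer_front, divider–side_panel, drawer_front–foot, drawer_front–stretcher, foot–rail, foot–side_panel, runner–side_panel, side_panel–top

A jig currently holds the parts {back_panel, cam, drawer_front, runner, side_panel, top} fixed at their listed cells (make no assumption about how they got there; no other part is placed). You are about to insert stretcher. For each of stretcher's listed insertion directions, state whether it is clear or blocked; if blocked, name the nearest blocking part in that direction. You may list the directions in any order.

+x: clear

+x: ray from stretcher(2, 0) has no placed part ⇒ clear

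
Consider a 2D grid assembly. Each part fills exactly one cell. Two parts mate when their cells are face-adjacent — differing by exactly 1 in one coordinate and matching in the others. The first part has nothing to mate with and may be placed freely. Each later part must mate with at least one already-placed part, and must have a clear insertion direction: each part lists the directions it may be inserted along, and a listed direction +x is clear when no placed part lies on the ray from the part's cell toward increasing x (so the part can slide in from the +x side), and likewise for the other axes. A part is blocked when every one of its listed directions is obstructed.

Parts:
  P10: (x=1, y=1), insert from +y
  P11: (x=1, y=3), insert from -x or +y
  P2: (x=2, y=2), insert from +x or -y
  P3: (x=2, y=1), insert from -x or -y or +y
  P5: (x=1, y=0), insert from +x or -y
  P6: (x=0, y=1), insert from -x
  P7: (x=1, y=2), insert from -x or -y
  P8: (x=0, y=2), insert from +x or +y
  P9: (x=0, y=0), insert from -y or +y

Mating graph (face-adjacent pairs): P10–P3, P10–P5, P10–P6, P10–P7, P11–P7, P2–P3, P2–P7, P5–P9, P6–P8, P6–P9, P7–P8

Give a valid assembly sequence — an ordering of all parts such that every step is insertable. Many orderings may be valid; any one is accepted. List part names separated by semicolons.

1. P9@(0, 0) [-y clear] — {P9}
2. P5@(1, 0) [+x clear] — {P5, P9}
3. P10@(1, 1) [+y clear] — {P10, P5, P9}
4. P3@(2, 1) [-y clear] — {P10, P3, P5, P9}
5. P2@(2, 2) [+x clear] — {P10, P2, P3, P5, P9}
6. P7@(1, 2) [-x clear] — {P10, P2, P3, P5, P7, P9}
7. P8@(0, 2) [+y clear] — {P10, P2, P3, P5, P7, P8, P9}
8. P11@(1, 3) [-x clear] — {P10, P11, P2, P3, P5, P7, P8, P9}
9. P6@(0, 1) [-x clear] — {P10, P11, P2, P3, P5, P6, P7, P8, P9}

P9; P5; P10; P3; P2; P7; P8; P11; P6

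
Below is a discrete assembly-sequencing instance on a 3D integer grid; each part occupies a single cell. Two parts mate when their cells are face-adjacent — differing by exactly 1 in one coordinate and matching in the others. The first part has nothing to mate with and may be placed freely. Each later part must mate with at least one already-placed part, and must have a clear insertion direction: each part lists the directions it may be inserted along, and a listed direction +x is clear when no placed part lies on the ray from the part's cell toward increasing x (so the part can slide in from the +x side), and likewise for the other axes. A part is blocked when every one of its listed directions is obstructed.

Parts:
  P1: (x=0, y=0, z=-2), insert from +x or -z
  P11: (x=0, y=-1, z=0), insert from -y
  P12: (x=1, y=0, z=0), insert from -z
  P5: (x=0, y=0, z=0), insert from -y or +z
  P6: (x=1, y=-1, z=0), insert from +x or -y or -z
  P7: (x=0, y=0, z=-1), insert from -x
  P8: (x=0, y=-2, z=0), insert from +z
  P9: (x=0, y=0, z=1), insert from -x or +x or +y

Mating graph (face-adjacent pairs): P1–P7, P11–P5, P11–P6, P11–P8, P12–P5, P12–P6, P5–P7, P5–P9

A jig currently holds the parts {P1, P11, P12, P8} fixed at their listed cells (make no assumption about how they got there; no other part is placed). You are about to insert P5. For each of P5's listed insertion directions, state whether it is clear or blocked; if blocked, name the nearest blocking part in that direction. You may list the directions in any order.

-y: nearest on ray is P11@(0, -1, 0) ⇒ blocked
+z: ray from P5(0, 0, 0) has no placed part ⇒ clear

+z: clear; -y: blocked by P11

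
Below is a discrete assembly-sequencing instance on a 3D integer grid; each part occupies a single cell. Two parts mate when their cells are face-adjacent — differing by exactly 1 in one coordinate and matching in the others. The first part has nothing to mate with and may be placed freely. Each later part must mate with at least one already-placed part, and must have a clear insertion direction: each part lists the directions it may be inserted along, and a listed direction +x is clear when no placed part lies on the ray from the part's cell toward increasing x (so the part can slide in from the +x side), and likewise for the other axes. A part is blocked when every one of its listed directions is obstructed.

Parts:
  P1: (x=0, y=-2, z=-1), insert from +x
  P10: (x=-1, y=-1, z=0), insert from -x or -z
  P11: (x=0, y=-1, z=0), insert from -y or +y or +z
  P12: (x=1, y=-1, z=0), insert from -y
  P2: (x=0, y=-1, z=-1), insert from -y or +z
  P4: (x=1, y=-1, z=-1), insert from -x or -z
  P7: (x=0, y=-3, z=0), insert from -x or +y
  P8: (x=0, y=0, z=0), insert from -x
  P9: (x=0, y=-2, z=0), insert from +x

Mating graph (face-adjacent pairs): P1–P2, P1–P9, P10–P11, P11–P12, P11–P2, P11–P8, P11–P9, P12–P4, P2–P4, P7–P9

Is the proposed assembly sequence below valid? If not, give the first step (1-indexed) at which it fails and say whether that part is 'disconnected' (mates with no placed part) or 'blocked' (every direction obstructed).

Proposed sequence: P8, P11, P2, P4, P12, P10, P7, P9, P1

1. P8@(0, 0, 0) [-x clear] — {P8}
2. P11@(0, -1, 0) [-y clear] — {P11, P8}
3. P2@(0, -1, -1) [-y clear] — {P11, P2, P8}
4. P4@(1, -1, -1) [-z clear] — {P11, P2, P4, P8}
5. P12@(1, -1, 0) [-y clear] — {P11, P12, P2, P4, P8}
6. P10@(-1, -1, 0) [-x clear] — {P10, P11, P12, P2, P4, P8}
7. P7@(0, -3, 0) — no placed neighbour ⇒ disconnected

Invalid at step 7 (disconnected)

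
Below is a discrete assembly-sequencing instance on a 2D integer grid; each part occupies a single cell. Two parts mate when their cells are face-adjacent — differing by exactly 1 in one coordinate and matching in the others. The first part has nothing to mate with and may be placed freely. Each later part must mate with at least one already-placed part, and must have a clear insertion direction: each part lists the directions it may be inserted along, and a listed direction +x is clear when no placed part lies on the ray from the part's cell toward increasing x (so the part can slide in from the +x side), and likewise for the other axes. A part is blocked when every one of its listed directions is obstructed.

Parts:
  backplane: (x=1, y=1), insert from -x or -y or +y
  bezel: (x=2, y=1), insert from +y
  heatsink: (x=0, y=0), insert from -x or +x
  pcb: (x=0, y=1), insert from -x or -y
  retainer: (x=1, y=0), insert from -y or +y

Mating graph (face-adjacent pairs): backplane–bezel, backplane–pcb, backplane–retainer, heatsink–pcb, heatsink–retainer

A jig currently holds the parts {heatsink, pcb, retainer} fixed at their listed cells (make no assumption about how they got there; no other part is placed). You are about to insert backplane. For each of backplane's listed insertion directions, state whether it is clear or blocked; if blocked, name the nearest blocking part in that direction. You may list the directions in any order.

-x: nearest on ray is pcb@(0, 1) ⇒ blocked
-y: nearest on ray is retainer@(1, 0) ⇒ blocked
+y: ray from backplane(1, 1) has no placed part ⇒ clear

+y: clear; -x: blocked by pcb; -y: blocked by retainer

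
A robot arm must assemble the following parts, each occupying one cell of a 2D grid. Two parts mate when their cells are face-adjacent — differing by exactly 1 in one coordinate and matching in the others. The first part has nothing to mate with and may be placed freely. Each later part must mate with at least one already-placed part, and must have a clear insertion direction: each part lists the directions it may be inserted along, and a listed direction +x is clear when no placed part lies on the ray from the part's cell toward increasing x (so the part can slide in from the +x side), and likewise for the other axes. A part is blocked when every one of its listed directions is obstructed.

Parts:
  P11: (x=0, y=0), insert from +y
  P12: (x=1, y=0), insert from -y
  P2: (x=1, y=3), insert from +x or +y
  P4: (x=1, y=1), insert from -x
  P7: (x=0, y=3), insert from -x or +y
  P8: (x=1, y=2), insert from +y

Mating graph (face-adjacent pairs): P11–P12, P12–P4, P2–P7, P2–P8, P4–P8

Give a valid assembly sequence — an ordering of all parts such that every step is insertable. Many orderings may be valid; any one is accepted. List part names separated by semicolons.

P8; P2; P4; P12; P11; P7

1. P8@(1, 2) [+y clear] — {P8}
2. P2@(1, 3) [+x clear] — {P2, P8}
3. P4@(1, 1) [-x clear] — {P2, P4, P8}
4. P12@(1, 0) [-y clear] — {P12, P2, P4, P8}
5. P11@(0, 0) [+y clear] — {P11, P12, P2, P4, P8}
6. P7@(0, 3) [-x clear] — {P11, P12, P2, P4, P7, P8}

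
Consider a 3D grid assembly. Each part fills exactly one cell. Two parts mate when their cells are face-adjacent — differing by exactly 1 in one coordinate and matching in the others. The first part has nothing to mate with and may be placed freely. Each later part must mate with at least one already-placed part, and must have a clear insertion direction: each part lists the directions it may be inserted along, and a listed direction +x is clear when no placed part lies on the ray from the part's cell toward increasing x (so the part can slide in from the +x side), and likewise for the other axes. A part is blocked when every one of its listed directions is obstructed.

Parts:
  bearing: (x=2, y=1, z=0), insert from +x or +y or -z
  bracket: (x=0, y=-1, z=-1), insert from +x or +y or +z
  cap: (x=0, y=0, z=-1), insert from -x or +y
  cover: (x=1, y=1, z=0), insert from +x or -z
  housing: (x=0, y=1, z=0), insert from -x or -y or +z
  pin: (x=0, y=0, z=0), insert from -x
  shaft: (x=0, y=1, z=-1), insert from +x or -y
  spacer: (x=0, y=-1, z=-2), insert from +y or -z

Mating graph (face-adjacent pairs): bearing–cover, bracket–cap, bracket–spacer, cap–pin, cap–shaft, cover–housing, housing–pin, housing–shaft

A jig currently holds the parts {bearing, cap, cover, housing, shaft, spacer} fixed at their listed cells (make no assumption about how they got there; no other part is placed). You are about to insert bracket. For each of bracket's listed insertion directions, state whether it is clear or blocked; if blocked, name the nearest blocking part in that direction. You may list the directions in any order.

+x: ray from bracket(0, -1, -1) has no placed part ⇒ clear
+y: nearest on ray is cap@(0, 0, -1) ⇒ blocked
+z: ray from bracket(0, -1, -1) has no placed part ⇒ clear

+x: clear; +y: blocked by cap; +z: clear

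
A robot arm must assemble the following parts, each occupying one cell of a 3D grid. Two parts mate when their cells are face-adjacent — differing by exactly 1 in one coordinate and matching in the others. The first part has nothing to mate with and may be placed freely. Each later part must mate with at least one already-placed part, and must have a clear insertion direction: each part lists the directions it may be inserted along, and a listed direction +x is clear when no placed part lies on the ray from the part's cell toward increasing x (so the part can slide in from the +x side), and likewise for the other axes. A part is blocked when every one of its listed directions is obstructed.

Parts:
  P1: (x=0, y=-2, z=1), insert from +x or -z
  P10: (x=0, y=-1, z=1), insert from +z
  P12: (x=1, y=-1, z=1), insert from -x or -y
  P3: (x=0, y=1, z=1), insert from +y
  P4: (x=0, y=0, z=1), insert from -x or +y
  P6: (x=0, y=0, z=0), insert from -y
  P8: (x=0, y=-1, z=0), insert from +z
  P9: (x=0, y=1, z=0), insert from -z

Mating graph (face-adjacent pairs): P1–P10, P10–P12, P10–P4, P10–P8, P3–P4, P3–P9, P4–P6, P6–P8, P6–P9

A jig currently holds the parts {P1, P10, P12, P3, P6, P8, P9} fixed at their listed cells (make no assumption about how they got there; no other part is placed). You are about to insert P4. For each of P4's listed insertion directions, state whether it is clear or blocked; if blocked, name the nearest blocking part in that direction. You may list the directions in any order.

-x: ray from P4(0, 0, 1) has no placed part ⇒ clear
+y: nearest on ray is P3@(0, 1, 1) ⇒ blocked

+y: blocked by P3; -x: clear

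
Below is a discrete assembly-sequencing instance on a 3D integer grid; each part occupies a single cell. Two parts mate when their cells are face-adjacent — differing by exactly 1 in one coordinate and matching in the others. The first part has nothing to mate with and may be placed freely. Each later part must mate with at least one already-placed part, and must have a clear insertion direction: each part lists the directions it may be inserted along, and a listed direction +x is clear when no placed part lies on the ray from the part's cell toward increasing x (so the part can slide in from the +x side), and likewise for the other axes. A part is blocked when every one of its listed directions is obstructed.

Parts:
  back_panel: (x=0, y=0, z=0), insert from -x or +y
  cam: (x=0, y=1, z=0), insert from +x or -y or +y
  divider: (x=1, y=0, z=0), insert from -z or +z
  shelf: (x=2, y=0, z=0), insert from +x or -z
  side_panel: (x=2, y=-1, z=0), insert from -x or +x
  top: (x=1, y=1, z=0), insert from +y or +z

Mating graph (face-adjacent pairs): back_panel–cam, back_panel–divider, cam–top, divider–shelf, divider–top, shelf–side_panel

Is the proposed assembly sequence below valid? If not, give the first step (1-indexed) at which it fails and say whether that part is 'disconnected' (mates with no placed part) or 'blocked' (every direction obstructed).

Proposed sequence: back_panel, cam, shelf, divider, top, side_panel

1. back_panel@(0, 0, 0) [-x clear] — {back_panel}
2. cam@(0, 1, 0) [+x clear] — {back_panel, cam}
3. shelf@(2, 0, 0) — no placed neighbour ⇒ disconnected

Invalid at step 3 (disconnected)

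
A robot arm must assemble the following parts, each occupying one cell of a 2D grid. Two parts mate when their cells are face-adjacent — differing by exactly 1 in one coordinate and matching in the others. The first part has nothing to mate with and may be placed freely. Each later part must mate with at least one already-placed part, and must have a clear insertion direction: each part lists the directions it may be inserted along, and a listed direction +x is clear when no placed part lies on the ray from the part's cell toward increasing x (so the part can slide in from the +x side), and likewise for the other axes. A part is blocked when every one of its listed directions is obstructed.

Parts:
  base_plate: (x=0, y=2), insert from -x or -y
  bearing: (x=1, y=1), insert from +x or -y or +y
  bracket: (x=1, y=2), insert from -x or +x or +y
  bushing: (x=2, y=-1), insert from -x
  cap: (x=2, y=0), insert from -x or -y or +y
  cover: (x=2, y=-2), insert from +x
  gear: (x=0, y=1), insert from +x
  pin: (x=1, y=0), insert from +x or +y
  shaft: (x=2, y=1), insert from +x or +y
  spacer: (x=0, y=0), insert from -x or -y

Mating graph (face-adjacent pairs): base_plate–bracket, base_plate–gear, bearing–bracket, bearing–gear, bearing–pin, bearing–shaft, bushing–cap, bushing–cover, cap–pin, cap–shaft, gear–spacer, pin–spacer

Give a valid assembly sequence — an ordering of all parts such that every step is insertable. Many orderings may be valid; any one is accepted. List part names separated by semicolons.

bracket; base_plate; gear; spacer; pin; cap; bushing; cover; bearing; shaft

1. bracket@(1, 2) [-x clear] — {bracket}
2. base_plate@(0, 2) [-x clear] — {base_plate, bracket}
3. gear@(0, 1) [+x clear] — {base_plate, bracket, gear}
4. spacer@(0, 0) [-x clear] — {base_plate, bracket, gear, spacer}
5. pin@(1, 0) [+x clear] — {base_plate, bracket, gear, pin, spacer}
6. cap@(2, 0) [-y clear] — {base_plate, bracket, cap, gear, pin, spacer}
7. bushing@(2, -1) [-x clear] — {base_plate, bracket, bushing, cap, gear, pin, spacer}
8. cover@(2, -2) [+x clear] — {base_plate, bracket, bushing, cap, cover, gear, pin, spacer}
9. bearing@(1, 1) [+x clear] — {base_plate, bearing, bracket, bushing, cap, cover, gear, pin, spacer}
10. shaft@(2, 1) [+x clear] — {base_plate, bearing, bracket, bushing, cap, cover, gear, pin, shaft, spacer}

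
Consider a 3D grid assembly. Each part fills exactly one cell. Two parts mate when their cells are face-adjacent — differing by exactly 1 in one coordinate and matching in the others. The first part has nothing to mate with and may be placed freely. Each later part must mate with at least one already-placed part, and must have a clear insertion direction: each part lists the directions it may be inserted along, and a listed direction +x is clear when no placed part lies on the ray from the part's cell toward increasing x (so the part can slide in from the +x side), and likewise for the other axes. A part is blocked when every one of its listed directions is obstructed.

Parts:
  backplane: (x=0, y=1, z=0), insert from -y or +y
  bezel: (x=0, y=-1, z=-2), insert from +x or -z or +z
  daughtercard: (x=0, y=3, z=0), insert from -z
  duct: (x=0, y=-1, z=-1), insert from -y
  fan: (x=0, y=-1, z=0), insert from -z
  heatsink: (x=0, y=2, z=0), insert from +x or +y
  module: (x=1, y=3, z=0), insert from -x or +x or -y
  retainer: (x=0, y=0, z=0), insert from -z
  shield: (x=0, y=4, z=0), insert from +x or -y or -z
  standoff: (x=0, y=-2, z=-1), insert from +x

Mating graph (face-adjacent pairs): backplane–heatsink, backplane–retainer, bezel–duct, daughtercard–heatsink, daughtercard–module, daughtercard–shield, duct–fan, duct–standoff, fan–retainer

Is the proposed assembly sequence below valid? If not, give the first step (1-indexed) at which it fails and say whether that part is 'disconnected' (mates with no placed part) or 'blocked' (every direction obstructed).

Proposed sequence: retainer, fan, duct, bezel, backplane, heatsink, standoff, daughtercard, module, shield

1. retainer@(0, 0, 0) [-z clear] — {retainer}
2. fan@(0, -1, 0) [-z clear] — {fan, retainer}
3. duct@(0, -1, -1) [-y clear] — {duct, fan, retainer}
4. bezel@(0, -1, -2) [+x clear] — {bezel, duct, fan, retainer}
5. backplane@(0, 1, 0) [+y clear] — {backplane, bezel, duct, fan, retainer}
6. heatsink@(0, 2, 0) [+x clear] — {backplane, bezel, duct, fan, heatsink, retainer}
7. standoff@(0, -2, -1) [+x clear] — {backplane, bezel, duct, fan, heatsink, retainer, standoff}
8. daughtercard@(0, 3, 0) [-z clear] — {backplane, bezel, daughtercard, duct, fan, heatsink, retainer, standoff}
9. module@(1, 3, 0) [+x clear] — {backplane, bezel, daughtercard, duct, fan, heatsink, module, retainer, standoff}
10. shield@(0, 4, 0) [+x clear] — {backplane, bezel, daughtercard, duct, fan, heatsink, module, retainer, shield, standoff}

Valid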